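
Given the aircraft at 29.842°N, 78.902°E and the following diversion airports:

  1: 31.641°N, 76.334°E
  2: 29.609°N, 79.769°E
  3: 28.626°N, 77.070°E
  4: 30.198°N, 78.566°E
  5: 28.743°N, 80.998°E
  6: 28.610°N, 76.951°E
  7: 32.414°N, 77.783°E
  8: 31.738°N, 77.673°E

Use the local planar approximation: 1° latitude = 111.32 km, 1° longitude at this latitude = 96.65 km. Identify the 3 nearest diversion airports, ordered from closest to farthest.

Distances from 29.842°N, 78.902°E:
1: √((1.799·111.32)² + (-2.568·96.65)²) = √(40105.94206 + 61601.85009) = 318.917 km
2: √((-0.233·111.32)² + (0.867·96.65)²) = √(672.75702 + 7021.69420) = 87.718 km
3: √((-1.216·111.32)² + (-1.832·96.65)²) = √(18323.71571 + 31351.23514) = 222.879 km
4: √((0.356·111.32)² + (-0.336·96.65)²) = √(1570.53056 + 1054.58666) = 51.236 km
5: √((-1.099·111.32)² + (2.096·96.65)²) = √(14967.24198 + 41038.00815) = 236.654 km
6: √((-1.232·111.32)² + (-1.951·96.65)²) = √(18809.09115 + 35556.43867) = 233.164 km
7: √((2.572·111.32)² + (-1.119·96.65)²) = √(81976.30213 + 11696.71451) = 306.060 km
8: √((1.896·111.32)² + (-1.229·96.65)²) = √(44547.47177 + 14109.36545) = 242.192 km
Sorted: 4 (51.236 km) < 2 (87.718 km) < 3 (222.879 km) < 6 (233.164 km) < 5 (236.654 km) < …

4, 2, 3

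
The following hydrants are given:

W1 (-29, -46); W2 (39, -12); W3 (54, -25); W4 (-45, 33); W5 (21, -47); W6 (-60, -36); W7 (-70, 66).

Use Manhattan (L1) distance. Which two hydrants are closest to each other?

Pairwise distances:
W1–W2: 102
W1–W3: 104
W1–W4: 95
W1–W5: 51
W1–W6: 41
W1–W7: 153
W2–W3: 28
W2–W4: 129
W2–W5: 53
W2–W6: 123
W2–W7: 187
W3–W4: 157
W3–W5: 55
W3–W6: 125
W3–W7: 215
W4–W5: 146
W4–W6: 84
W4–W7: 58
W5–W6: 92
W5–W7: 204
W6–W7: 112
Closest pair: W2–W3 at 28.

W2 and W3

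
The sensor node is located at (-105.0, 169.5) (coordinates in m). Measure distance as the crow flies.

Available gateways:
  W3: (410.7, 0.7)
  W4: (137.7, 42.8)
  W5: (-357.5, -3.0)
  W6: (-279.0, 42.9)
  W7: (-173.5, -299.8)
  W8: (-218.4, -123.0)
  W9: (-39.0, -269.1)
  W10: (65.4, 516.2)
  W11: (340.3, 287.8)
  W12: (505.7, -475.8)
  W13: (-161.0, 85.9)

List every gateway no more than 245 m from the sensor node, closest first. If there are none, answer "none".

W13, W6

Distances from (-105.0, 169.5):
W3: √((515.7)² + (-168.8)²) = √(265946.490 + 28493.440) = 542.6 m
W4: √((242.7)² + (-126.7)²) = √(58903.290 + 16052.890) = 273.8 m
W5: √((-252.5)² + (-172.5)²) = √(63756.250 + 29756.250) = 305.8 m
W6: √((-174.0)² + (-126.6)²) = √(30276.000 + 16027.560) = 215.2 m
W7: √((-68.5)² + (-469.3)²) = √(4692.250 + 220242.490) = 474.3 m
W8: √((-113.4)² + (-292.5)²) = √(12859.560 + 85556.250) = 313.7 m
W9: √((66.0)² + (-438.6)²) = √(4356.000 + 192369.960) = 443.5 m
W10: √((170.4)² + (346.7)²) = √(29036.160 + 120200.890) = 386.3 m
W11: √((445.3)² + (118.3)²) = √(198292.090 + 13994.890) = 460.7 m
W12: √((610.7)² + (-645.3)²) = √(372954.490 + 416412.090) = 888.5 m
W13: √((-56.0)² + (-83.6)²) = √(3136.000 + 6988.960) = 100.6 m
Threshold 245 m: W13 (100.6 m), W6 (215.2 m) are within range.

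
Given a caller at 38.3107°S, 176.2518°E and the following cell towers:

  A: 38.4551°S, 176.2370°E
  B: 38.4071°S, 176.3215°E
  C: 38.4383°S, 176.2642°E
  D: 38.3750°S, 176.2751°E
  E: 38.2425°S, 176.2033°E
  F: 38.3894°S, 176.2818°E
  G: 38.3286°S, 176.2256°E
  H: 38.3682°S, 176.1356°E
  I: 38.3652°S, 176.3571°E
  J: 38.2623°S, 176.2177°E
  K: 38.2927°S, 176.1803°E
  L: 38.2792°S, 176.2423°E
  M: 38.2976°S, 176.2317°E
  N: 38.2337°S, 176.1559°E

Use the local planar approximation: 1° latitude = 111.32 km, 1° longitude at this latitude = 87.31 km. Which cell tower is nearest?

M

Distances from 38.3107°S, 176.2518°E:
A: 16.1265 km
B: 12.3367 km
C: 14.2456 km
D: 7.4413 km
E: 8.6931 km
F: 9.1441 km
G: 3.0337 km
H: 11.9959 km
I: 11.0151 km
J: 6.1558 km
K: 6.5564 km
L: 3.6033 km
M: 2.2818 km
N: 11.9825 km
Minimum: M at 2.2818 km.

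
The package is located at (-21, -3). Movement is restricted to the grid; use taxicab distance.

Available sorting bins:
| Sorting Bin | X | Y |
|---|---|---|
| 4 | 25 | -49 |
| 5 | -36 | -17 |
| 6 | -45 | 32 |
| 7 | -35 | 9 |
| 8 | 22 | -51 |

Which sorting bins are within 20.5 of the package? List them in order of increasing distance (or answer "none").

Distances from (-21, -3):
4: 92
5: 29
6: 59
7: 26
8: 91
Threshold 20.5: none within range.

none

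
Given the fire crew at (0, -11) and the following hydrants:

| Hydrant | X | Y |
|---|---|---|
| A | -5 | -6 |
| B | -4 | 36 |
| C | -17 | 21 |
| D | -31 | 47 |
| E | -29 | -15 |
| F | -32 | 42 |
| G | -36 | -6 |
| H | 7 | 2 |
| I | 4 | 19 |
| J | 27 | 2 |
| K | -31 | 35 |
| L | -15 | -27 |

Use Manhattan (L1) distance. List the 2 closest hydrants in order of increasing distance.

Distances from (0, -11):
A: 10
B: 51
C: 49
D: 89
E: 33
F: 85
G: 41
H: 20
I: 34
J: 40
K: 77
L: 31
Sorted: A (10) < H (20) < L (31) < E (33) < …

A, H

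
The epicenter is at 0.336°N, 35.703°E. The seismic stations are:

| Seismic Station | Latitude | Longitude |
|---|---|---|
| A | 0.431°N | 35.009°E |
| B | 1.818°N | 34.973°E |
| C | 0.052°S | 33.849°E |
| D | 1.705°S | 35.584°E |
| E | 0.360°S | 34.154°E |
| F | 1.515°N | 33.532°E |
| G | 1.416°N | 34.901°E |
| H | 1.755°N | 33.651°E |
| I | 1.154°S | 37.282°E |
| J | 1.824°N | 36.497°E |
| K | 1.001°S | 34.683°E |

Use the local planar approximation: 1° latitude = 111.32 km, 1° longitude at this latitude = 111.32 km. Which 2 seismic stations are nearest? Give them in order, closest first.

Distances from 0.336°N, 35.703°E:
A: √((0.095·111.32)² + (-0.694·111.32)²) = √(111.83909 + 5968.50190) = 77.977 km
B: √((1.482·111.32)² + (-0.730·111.32)²) = √(27217.15976 + 6603.77268) = 183.905 km
C: √((-0.388·111.32)² + (-1.854·111.32)²) = √(1865.56269 + 42595.70935) = 210.858 km
D: √((-2.041·111.32)² + (-0.119·111.32)²) = √(51621.71214 + 175.48513) = 227.590 km
E: √((-0.696·111.32)² + (-1.549·111.32)²) = √(6002.95205 + 29733.71887) = 189.041 km
F: √((1.179·111.32)² + (-2.171·111.32)²) = √(17225.58601 + 58407.15364) = 275.014 km
G: √((1.080·111.32)² + (-0.802·111.32)²) = √(14454.19490 + 7970.67556) = 149.749 km
H: √((1.419·111.32)² + (-2.052·111.32)²) = √(24952.33464 + 52179.64357) = 277.726 km
I: √((-1.490·111.32)² + (1.579·111.32)²) = √(27511.79534 + 30896.59751) = 241.678 km
J: √((1.488·111.32)² + (0.794·111.32)²) = √(27437.98774 + 7812.45269) = 187.751 km
K: √((-1.337·111.32)² + (-1.020·111.32)²) = √(22151.80960 + 12892.78495) = 187.202 km
Sorted: A (77.977 km) < G (149.749 km) < B (183.905 km) < K (187.202 km) < …

A, G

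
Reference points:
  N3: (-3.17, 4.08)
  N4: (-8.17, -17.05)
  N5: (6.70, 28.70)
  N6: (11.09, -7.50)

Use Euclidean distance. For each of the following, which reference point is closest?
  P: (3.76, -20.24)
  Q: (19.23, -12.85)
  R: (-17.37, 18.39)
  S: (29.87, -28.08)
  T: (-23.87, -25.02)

P at (3.76, -20.24):
  N3: 25.29
  N4: 12.35
  N5: 49.03
  N6: 14.70
  → nearest: N4 (12.35)
Q at (19.23, -12.85):
  N3: 28.08
  N4: 27.72
  N5: 43.40
  N6: 9.74
  → nearest: N6 (9.74)
R at (-17.37, 18.39):
  N3: 20.16
  N4: 36.61
  N5: 26.19
  N6: 38.47
  → nearest: N3 (20.16)
S at (29.87, -28.08):
  N3: 46.11
  N4: 39.61
  N5: 61.33
  N6: 27.86
  → nearest: N6 (27.86)
T at (-23.87, -25.02):
  N3: 35.71
  N4: 17.61
  N5: 61.81
  N6: 39.10
  → nearest: N4 (17.61)

P→N4; Q→N6; R→N3; S→N6; T→N4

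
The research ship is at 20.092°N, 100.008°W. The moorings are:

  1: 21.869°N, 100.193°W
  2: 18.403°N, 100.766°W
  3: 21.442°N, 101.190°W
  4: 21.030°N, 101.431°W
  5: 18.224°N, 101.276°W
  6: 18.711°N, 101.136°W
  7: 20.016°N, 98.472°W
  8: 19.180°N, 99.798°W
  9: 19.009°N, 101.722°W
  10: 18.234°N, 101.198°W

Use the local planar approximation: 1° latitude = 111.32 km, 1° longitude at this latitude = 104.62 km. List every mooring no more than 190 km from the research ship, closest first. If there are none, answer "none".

Distances from 20.092°N, 100.008°W:
1: 198.760 km
2: 204.059 km
3: 194.619 km
4: 181.843 km
5: 246.657 km
6: 193.805 km
7: 160.919 km
8: 103.874 km
9: 216.078 km
10: 241.411 km
Threshold 190 km: 8 (103.874 km), 7 (160.919 km), 4 (181.843 km) are within range.

8, 7, 4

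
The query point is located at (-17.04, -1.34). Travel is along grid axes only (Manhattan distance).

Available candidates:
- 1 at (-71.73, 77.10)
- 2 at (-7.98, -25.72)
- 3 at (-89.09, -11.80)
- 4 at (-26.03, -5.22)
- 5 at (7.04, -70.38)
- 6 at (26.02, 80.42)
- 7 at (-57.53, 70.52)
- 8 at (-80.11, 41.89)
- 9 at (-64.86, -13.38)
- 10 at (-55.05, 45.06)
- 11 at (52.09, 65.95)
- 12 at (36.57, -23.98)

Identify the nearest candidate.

Distances from (-17.04, -1.34):
1: 133.13
2: 33.44
3: 82.51
4: 12.87
5: 93.12
6: 124.82
7: 112.35
8: 106.30
9: 59.86
10: 84.41
11: 136.42
12: 76.25
Minimum: 4 at 12.87.

4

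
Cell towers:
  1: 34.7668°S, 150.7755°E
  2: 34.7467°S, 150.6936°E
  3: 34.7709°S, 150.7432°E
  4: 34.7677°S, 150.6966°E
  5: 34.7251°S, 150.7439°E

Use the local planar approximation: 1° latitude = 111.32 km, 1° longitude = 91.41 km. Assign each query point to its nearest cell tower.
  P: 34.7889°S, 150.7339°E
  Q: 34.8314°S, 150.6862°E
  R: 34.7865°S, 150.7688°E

P→3; Q→4; R→1

P at 34.7889°S, 150.7339°E:
  1: 4.5291 km
  2: 5.9698 km
  3: 2.1766 km
  4: 4.1467 km
  5: 7.1608 km
  → nearest: 3 (2.1766 km)
Q at 34.8314°S, 150.6862°E:
  1: 10.8788 km
  2: 9.4530 km
  3: 8.5151 km
  4: 7.1545 km
  5: 12.9555 km
  → nearest: 4 (7.1545 km)
R at 34.7865°S, 150.7688°E:
  1: 2.2769 km
  2: 8.1781 km
  3: 2.9141 km
  4: 6.9237 km
  5: 7.2041 km
  → nearest: 1 (2.2769 km)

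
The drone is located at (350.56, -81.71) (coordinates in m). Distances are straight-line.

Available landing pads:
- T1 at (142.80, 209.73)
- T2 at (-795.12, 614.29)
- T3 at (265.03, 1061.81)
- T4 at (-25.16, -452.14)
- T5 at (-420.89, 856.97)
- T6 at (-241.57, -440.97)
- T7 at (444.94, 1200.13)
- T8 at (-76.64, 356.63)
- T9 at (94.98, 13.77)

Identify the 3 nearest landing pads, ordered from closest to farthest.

Distances from (350.56, -81.71):
T1: √((-207.76)² + (291.44)²) = √(43164.2176 + 84937.2736) = 357.91 m
T2: √((-1145.68)² + (696.00)²) = √(1312582.6624 + 484416.0000) = 1340.52 m
T3: √((-85.53)² + (1143.52)²) = √(7315.3809 + 1307637.9904) = 1146.71 m
T4: √((-375.72)² + (-370.43)²) = √(141165.5184 + 137218.3849) = 527.62 m
T5: √((-771.45)² + (938.68)²) = √(595135.1025 + 881120.1424) = 1215.01 m
T6: √((-592.13)² + (-359.26)²) = √(350617.9369 + 129067.7476) = 692.59 m
T7: √((94.38)² + (1281.84)²) = √(8907.5844 + 1643113.7856) = 1285.31 m
T8: √((-427.20)² + (438.34)²) = √(182499.8400 + 192141.9556) = 612.08 m
T9: √((-255.58)² + (95.48)²) = √(65321.1364 + 9116.4304) = 272.83 m
Sorted: T9 (272.83 m) < T1 (357.91 m) < T4 (527.62 m) < T8 (612.08 m) < T6 (692.59 m) < …

T9, T1, T4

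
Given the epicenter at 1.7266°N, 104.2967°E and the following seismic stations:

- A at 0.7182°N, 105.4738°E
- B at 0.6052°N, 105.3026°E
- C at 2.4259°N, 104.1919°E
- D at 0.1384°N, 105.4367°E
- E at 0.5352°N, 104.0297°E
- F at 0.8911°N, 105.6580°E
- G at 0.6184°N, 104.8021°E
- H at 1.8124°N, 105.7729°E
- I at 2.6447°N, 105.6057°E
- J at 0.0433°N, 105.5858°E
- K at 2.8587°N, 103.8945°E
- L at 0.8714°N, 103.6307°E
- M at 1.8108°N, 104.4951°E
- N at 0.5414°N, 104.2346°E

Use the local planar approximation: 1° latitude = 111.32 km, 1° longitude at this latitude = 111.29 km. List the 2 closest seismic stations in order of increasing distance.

M, C

Distances from 1.7266°N, 104.2967°E:
A: √((-1.0084·111.32)² + (1.1771·111.29)²) = √(12601.204782 + 17160.858258) = 172.5168 km
B: √((-1.1214·111.32)² + (1.0059·111.29)²) = √(15583.589474 + 12532.043714) = 167.6772 km
C: √((0.6993·111.32)² + (-0.1048·111.29)²) = √(6060.011549 + 136.030048) = 78.7149 km
D: √((-1.5882·111.32)² + (1.1400·111.29)²) = √(31257.682729 + 16096.149144) = 217.6094 km
E: √((-1.1914·111.32)² + (-0.2670·111.29)²) = √(17589.827760 + 882.947350) = 135.9146 km
F: √((-0.8355·111.32)² + (1.3613·111.29)²) = √(8650.462022 + 22951.970332) = 177.7707 km
G: √((-1.1082·111.32)² + (0.5054·111.29)²) = √(15218.879801 + 3163.608691) = 135.5820 km
H: √((0.0858·111.32)² + (1.4762·111.29)²) = √(91.226491 + 26989.987711) = 164.5637 km
I: √((0.9181·111.32)² + (1.3090·111.29)²) = √(10445.431133 + 21222.257412) = 177.9542 km
J: √((-1.6833·111.32)² + (1.2891·111.29)²) = √(35113.121735 + 20581.901793) = 235.9979 km
K: √((1.1321·111.32)² + (-0.4022·111.29)²) = √(15882.394388 + 2003.532618) = 133.7383 km
L: √((-0.8552·111.32)² + (-0.6660·111.29)²) = √(9063.204506 + 5493.646914) = 120.6518 km
M: √((0.0842·111.32)² + (0.1984·111.29)²) = √(87.855828 + 487.523574) = 23.9871 km
N: √((-1.1852·111.32)² + (-0.0621·111.29)²) = √(17407.230533 + 47.763428) = 132.1173 km
Sorted: M (23.9871 km) < C (78.7149 km) < L (120.6518 km) < N (132.1173 km) < …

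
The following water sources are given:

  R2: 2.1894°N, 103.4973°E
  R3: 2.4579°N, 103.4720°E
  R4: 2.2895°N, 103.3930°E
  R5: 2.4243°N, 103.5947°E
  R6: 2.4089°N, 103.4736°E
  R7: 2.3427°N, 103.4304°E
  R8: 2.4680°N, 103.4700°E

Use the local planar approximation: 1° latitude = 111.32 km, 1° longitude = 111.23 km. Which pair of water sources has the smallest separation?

R3 and R8

Pairwise distances:
R2–R3: √((0.2685·111.32)² + (-0.0253·111.23)²) = √(893.377428 + 7.919266) = 30.0216 km
R2–R4: √((0.1001·111.32)² + (-0.1043·111.23)²) = √(124.169391 + 134.589906) = 16.0860 km
R2–R5: √((0.2349·111.32)² + (0.0974·111.23)²) = √(683.773757 + 117.371266) = 28.3045 km
R2–R6: √((0.2195·111.32)² + (-0.0237·111.23)²) = √(597.056519 + 6.949292) = 24.5765 km
R2–R7: √((0.1533·111.32)² + (-0.0669·111.23)²) = √(291.226375 + 55.372752) = 18.6172 km
R2–R8: √((0.2786·111.32)² + (-0.0273·111.23)²) = √(961.852813 + 9.220812) = 31.1621 km
R3–R4: √((-0.1684·111.32)² + (-0.0790·111.23)²) = √(351.423314 + 77.214357) = 20.7036 km
R3–R5: √((-0.0336·111.32)² + (0.1227·111.23)²) = √(13.990233 + 186.265748) = 14.1512 km
R3–R6: √((-0.0490·111.32)² + (0.0016·111.23)²) = √(29.753534 + 0.031673) = 5.4576 km
R3–R7: √((-0.1152·111.32)² + (-0.0416·111.23)²) = √(164.456617 + 21.410684) = 13.6333 km
R3–R8: √((0.0101·111.32)² + (-0.0020·111.23)²) = √(1.264122 + 0.049488) = 1.1461 km
R4–R5: √((0.1348·111.32)² + (0.2017·111.23)²) = √(225.178115 + 503.333308) = 26.9910 km
R4–R6: √((0.1194·111.32)² + (0.0806·111.23)²) = √(176.666843 + 80.373699) = 16.0325 km
R4–R7: √((0.0532·111.32)² + (0.0374·111.23)²) = √(35.072737 + 17.305617) = 7.2373 km
R4–R8: √((0.1785·111.32)² + (0.0770·111.23)²) = √(394.841539 + 73.354257) = 21.6378 km
R5–R6: √((-0.0154·111.32)² + (-0.1211·111.23)²) = √(2.938920 + 181.439634) = 13.5786 km
R5–R7: √((-0.0816·111.32)² + (-0.1643·111.23)²) = √(82.513824 + 333.978878) = 20.4082 km
R5–R8: √((0.0437·111.32)² + (-0.1247·111.23)²) = √(23.665150 + 192.387469) = 14.6987 km
R6–R7: √((-0.0662·111.32)² + (-0.0432·111.23)²) = √(54.307821 + 23.089332) = 8.7976 km
R6–R8: √((0.0591·111.32)² + (-0.0036·111.23)²) = √(43.283399 + 0.160343) = 6.5912 km
R7–R8: √((0.1253·111.32)² + (0.0396·111.23)²) = √(194.557751 + 19.401453) = 14.6273 km
Closest pair: R3–R8 at 1.1461 km.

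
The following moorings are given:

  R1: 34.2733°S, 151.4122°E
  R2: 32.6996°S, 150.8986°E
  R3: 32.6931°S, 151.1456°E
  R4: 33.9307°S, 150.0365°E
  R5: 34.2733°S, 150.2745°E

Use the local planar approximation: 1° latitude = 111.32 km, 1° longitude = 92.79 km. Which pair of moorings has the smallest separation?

Pairwise distances:
R1–R2: 181.5509 km
R1–R3: 177.6388 km
R1–R4: 133.2267 km
R1–R5: 105.5672 km
R2–R3: 22.9305 km
R2–R4: 158.6843 km
R2–R5: 184.5078 km
R3–R4: 171.9641 km
R3–R5: 193.5897 km
R4–R5: 44.0707 km
Closest pair: R2–R3 at 22.9305 km.

R2 and R3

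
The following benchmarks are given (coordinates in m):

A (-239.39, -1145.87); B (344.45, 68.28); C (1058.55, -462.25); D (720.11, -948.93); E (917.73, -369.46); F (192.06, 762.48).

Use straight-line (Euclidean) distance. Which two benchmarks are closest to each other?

C and E

Pairwise distances:
A–B: √((583.84)² + (1214.15)²) = √(340869.1456 + 1474160.2225) = 1347.23 m
A–C: √((1297.94)² + (683.62)²) = √(1684648.2436 + 467336.3044) = 1466.96 m
A–D: √((959.50)² + (196.94)²) = √(920640.2500 + 38785.3636) = 979.50 m
A–E: √((1157.12)² + (776.41)²) = √(1338926.6944 + 602812.4881) = 1393.46 m
A–F: √((431.45)² + (1908.35)²) = √(186149.1025 + 3641799.7225) = 1956.51 m
B–C: √((714.10)² + (-530.53)²) = √(509938.8100 + 281462.0809) = 889.61 m
B–D: √((375.66)² + (-1017.21)²) = √(141120.4356 + 1034716.1841) = 1084.36 m
B–E: √((573.28)² + (-437.74)²) = √(328649.9584 + 191616.3076) = 721.29 m
B–F: √((-152.39)² + (694.20)²) = √(23222.7121 + 481913.6400) = 710.73 m
C–D: √((-338.44)² + (-486.68)²) = √(114541.6336 + 236857.4224) = 592.79 m
C–E: √((-140.82)² + (92.79)²) = √(19830.2724 + 8609.9841) = 168.64 m
C–F: √((-866.49)² + (1224.73)²) = √(750804.9201 + 1499963.5729) = 1500.26 m
D–E: √((197.62)² + (579.47)²) = √(39053.6644 + 335785.4809) = 612.24 m
D–F: √((-528.05)² + (1711.41)²) = √(278836.8025 + 2928924.1881) = 1791.02 m
E–F: √((-725.67)² + (1131.94)²) = √(526596.9489 + 1281288.1636) = 1344.58 m
Closest pair: C–E at 168.64 m.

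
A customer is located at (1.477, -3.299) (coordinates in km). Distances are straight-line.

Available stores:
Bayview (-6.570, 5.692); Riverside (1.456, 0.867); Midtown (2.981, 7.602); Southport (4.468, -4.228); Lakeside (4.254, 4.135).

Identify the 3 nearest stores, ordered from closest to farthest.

Southport, Riverside, Lakeside

Distances from (1.477, -3.299):
Bayview: 12.066 km
Riverside: 4.166 km
Midtown: 11.004 km
Southport: 3.132 km
Lakeside: 7.936 km
Sorted: Southport (3.132 km) < Riverside (4.166 km) < Lakeside (7.936 km) < Midtown (11.004 km) < Bayview (12.066 km)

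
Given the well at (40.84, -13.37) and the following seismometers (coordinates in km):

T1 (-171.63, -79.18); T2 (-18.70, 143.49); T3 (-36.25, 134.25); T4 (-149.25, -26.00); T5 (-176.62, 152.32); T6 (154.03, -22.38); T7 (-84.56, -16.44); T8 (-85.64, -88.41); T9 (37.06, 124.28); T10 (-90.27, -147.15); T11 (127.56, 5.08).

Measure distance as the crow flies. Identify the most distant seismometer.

Distances from (40.84, -13.37):
T1: 222.43 km
T2: 167.78 km
T3: 166.54 km
T4: 190.51 km
T5: 273.39 km
T6: 113.55 km
T7: 125.44 km
T8: 147.07 km
T9: 137.70 km
T10: 187.32 km
T11: 88.66 km
Maximum: T5 at 273.39 km.

T5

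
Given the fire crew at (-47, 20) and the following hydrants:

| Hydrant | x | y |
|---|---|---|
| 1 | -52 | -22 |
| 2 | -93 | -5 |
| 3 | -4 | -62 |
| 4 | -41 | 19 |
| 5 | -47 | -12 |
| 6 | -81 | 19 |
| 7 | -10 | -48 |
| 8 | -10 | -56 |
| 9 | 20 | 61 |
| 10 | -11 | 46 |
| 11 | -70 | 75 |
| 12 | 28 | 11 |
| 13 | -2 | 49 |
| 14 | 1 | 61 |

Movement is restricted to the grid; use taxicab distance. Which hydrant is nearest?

4

Distances from (-47, 20):
1: |-5| + |-42| = 5 + 42 = 47
2: |-46| + |-25| = 46 + 25 = 71
3: |43| + |-82| = 43 + 82 = 125
4: |6| + |-1| = 6 + 1 = 7
5: |0| + |-32| = 0 + 32 = 32
6: |-34| + |-1| = 34 + 1 = 35
7: |37| + |-68| = 37 + 68 = 105
8: |37| + |-76| = 37 + 76 = 113
9: |67| + |41| = 67 + 41 = 108
10: |36| + |26| = 36 + 26 = 62
11: |-23| + |55| = 23 + 55 = 78
12: |75| + |-9| = 75 + 9 = 84
13: |45| + |29| = 45 + 29 = 74
14: |48| + |41| = 48 + 41 = 89
Minimum: 4 at 7.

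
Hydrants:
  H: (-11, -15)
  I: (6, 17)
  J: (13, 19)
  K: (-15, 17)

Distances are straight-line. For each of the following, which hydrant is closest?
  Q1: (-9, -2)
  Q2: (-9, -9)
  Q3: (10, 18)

Q1 at (-9, -2):
  H: 13.2
  I: 24.2
  J: 30.4
  K: 19.9
  → nearest: H (13.2)
Q2 at (-9, -9):
  H: 6.3
  I: 30.0
  J: 35.6
  K: 26.7
  → nearest: H (6.3)
Q3 at (10, 18):
  H: 39.1
  I: 4.1
  J: 3.2
  K: 25.0
  → nearest: J (3.2)

Q1→H; Q2→H; Q3→J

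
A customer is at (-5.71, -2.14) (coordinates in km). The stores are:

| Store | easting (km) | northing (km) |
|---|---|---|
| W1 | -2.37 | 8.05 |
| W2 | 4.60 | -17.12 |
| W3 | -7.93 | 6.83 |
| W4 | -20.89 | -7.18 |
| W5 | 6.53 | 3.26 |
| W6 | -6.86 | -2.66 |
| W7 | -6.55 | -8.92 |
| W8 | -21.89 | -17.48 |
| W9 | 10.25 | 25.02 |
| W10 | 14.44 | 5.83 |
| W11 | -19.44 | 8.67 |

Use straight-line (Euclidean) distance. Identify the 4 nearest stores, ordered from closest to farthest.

W6, W7, W3, W1

Distances from (-5.71, -2.14):
W1: √((3.34)² + (10.19)²) = √(11.1556 + 103.8361) = 10.72 km
W2: √((10.31)² + (-14.98)²) = √(106.2961 + 224.4004) = 18.19 km
W3: √((-2.22)² + (8.97)²) = √(4.9284 + 80.4609) = 9.24 km
W4: √((-15.18)² + (-5.04)²) = √(230.4324 + 25.4016) = 15.99 km
W5: √((12.24)² + (5.40)²) = √(149.8176 + 29.1600) = 13.38 km
W6: √((-1.15)² + (-0.52)²) = √(1.3225 + 0.2704) = 1.26 km
W7: √((-0.84)² + (-6.78)²) = √(0.7056 + 45.9684) = 6.83 km
W8: √((-16.18)² + (-15.34)²) = √(261.7924 + 235.3156) = 22.30 km
W9: √((15.96)² + (27.16)²) = √(254.7216 + 737.6656) = 31.50 km
W10: √((20.15)² + (7.97)²) = √(406.0225 + 63.5209) = 21.67 km
W11: √((-13.73)² + (10.81)²) = √(188.5129 + 116.8561) = 17.47 km
Sorted: W6 (1.26 km) < W7 (6.83 km) < W3 (9.24 km) < W1 (10.72 km) < W5 (13.38 km) < W4 (15.99 km) < …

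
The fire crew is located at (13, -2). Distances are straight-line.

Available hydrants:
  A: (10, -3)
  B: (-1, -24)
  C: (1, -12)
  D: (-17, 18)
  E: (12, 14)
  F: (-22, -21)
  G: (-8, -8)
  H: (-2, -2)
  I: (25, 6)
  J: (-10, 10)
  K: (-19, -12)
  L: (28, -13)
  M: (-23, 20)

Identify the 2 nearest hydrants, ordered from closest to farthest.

A, I

Distances from (13, -2):
A: 3.2
B: 26.1
C: 15.6
D: 36.1
E: 16.0
F: 39.8
G: 21.8
H: 15.0
I: 14.4
J: 25.9
K: 33.5
L: 18.6
M: 42.2
Sorted: A (3.2) < I (14.4) < H (15.0) < C (15.6) < …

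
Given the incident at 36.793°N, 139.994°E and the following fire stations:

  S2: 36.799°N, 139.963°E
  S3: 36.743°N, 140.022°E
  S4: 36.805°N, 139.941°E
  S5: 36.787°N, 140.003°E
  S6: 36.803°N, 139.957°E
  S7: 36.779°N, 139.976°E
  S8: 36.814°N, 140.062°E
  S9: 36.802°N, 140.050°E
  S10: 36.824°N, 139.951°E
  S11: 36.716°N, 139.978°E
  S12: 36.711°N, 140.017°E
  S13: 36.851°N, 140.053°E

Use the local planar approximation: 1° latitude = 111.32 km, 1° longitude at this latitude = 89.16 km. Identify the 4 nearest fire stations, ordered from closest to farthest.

S5, S7, S2, S6

Distances from 36.793°N, 139.994°E:
S2: √((0.006·111.32)² + (-0.031·89.16)²) = √(0.44612 + 7.63947) = 2.844 km
S3: √((-0.050·111.32)² + (0.028·89.16)²) = √(30.98036 + 6.23241) = 6.100 km
S4: √((0.012·111.32)² + (-0.053·89.16)²) = √(1.78447 + 22.33016) = 4.911 km
S5: √((-0.006·111.32)² + (0.009·89.16)²) = √(0.44612 + 0.64391) = 1.044 km
S6: √((0.010·111.32)² + (-0.037·89.16)²) = √(1.23921 + 10.88287) = 3.482 km
S7: √((-0.014·111.32)² + (-0.018·89.16)²) = √(2.42886 + 2.57564) = 2.237 km
S8: √((0.021·111.32)² + (0.068·89.16)²) = √(5.46493 + 36.75851) = 6.498 km
S9: √((0.009·111.32)² + (0.056·89.16)²) = √(1.00376 + 24.92965) = 5.092 km
S10: √((0.031·111.32)² + (-0.043·89.16)²) = √(11.90885 + 14.69864) = 5.158 km
S11: √((-0.077·111.32)² + (-0.016·89.16)²) = √(73.47301 + 2.03507) = 8.690 km
S12: √((-0.082·111.32)² + (0.023·89.16)²) = √(83.32477 + 4.20529) = 9.356 km
S13: √((0.058·111.32)² + (0.059·89.16)²) = √(41.68717 + 27.67223) = 8.328 km
Sorted: S5 (1.044 km) < S7 (2.237 km) < S2 (2.844 km) < S6 (3.482 km) < S4 (4.911 km) < S9 (5.092 km) < …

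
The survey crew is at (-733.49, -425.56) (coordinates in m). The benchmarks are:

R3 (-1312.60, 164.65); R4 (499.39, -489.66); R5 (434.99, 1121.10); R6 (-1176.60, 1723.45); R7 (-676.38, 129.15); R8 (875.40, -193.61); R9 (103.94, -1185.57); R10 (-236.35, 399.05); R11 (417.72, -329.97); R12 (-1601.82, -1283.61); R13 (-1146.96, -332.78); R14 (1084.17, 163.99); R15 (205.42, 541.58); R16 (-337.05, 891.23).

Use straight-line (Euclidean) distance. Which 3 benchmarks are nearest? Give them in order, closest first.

R13, R7, R3

Distances from (-733.49, -425.56):
R3: √((-579.11)² + (590.21)²) = √(335368.3921 + 348347.8441) = 826.87 m
R4: √((1232.88)² + (-64.10)²) = √(1519993.0944 + 4108.8100) = 1234.55 m
R5: √((1168.48)² + (1546.66)²) = √(1365345.5104 + 2392157.1556) = 1938.43 m
R6: √((-443.11)² + (2149.01)²) = √(196346.4721 + 4618243.9801) = 2194.22 m
R7: √((57.11)² + (554.71)²) = √(3261.5521 + 307703.1841) = 557.64 m
R8: √((1608.89)² + (231.95)²) = √(2588527.0321 + 53800.8025) = 1625.52 m
R9: √((837.43)² + (-760.01)²) = √(701289.0049 + 577615.2001) = 1130.89 m
R10: √((497.14)² + (824.61)²) = √(247148.1796 + 679981.6521) = 962.88 m
R11: √((1151.21)² + (95.59)²) = √(1325284.4641 + 9137.4481) = 1155.17 m
R12: √((-868.33)² + (-858.05)²) = √(753996.9889 + 736249.8025) = 1220.76 m
R13: √((-413.47)² + (92.78)²) = √(170957.4409 + 8608.1284) = 423.75 m
R14: √((1817.66)² + (589.55)²) = √(3303887.8756 + 347569.2025) = 1910.88 m
R15: √((938.91)² + (967.14)²) = √(881551.9881 + 935359.7796) = 1347.93 m
R16: √((396.44)² + (1316.79)²) = √(157164.6736 + 1733935.9041) = 1375.17 m
Sorted: R13 (423.75 m) < R7 (557.64 m) < R3 (826.87 m) < R10 (962.88 m) < R9 (1130.89 m) < …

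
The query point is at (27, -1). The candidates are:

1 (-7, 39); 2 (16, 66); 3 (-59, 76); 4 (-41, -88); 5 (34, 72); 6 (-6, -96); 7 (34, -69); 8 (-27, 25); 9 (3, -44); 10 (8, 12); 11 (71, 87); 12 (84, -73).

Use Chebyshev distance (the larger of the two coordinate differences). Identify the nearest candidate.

10

Distances from (27, -1):
1: max(|-34|, |40|) = 40
2: max(|-11|, |67|) = 67
3: max(|-86|, |77|) = 86
4: max(|-68|, |-87|) = 87
5: max(|7|, |73|) = 73
6: max(|-33|, |-95|) = 95
7: max(|7|, |-68|) = 68
8: max(|-54|, |26|) = 54
9: max(|-24|, |-43|) = 43
10: max(|-19|, |13|) = 19
11: max(|44|, |88|) = 88
12: max(|57|, |-72|) = 72
Minimum: 10 at 19.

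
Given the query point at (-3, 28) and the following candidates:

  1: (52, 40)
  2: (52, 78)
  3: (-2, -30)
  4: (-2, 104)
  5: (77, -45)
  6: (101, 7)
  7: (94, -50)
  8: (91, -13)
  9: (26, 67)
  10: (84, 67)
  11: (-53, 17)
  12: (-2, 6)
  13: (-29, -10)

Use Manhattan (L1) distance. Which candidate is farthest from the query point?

Distances from (-3, 28):
1: |55| + |12| = 55 + 12 = 67
2: |55| + |50| = 55 + 50 = 105
3: |1| + |-58| = 1 + 58 = 59
4: |1| + |76| = 1 + 76 = 77
5: |80| + |-73| = 80 + 73 = 153
6: |104| + |-21| = 104 + 21 = 125
7: |97| + |-78| = 97 + 78 = 175
8: |94| + |-41| = 94 + 41 = 135
9: |29| + |39| = 29 + 39 = 68
10: |87| + |39| = 87 + 39 = 126
11: |-50| + |-11| = 50 + 11 = 61
12: |1| + |-22| = 1 + 22 = 23
13: |-26| + |-38| = 26 + 38 = 64
Maximum: 7 at 175.

7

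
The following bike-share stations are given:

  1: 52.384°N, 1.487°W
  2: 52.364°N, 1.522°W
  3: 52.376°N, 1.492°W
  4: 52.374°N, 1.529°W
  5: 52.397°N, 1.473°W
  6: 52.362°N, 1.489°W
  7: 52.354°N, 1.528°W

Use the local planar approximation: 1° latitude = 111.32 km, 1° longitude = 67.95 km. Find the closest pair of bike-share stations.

1 and 3

Pairwise distances:
1–3: 0.953 km
2–7: 1.186 km
2–4: 1.211 km
3–6: 1.572 km
1–5: 1.732 km
4–7: 2.227 km
2–6: 2.253 km
2–3: 2.437 km
1–6: 2.453 km
3–4: 2.524 km
3–5: 2.671 km
6–7: 2.796 km
4–6: 3.029 km
1–4: 3.063 km
1–2: 3.258 km
3–7: 3.461 km
5–6: 4.045 km
1–7: 4.349 km
4–5: 4.586 km
2–5: 4.958 km
5–7: 6.073 km
Closest pair: 1–3 at 0.953 km.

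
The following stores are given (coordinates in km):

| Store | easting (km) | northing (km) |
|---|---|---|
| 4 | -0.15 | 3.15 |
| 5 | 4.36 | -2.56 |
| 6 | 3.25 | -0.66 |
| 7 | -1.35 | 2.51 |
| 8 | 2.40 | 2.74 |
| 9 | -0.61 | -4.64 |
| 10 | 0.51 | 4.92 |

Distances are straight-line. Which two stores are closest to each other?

Pairwise distances:
4–7: 1.36 km
4–10: 1.89 km
5–6: 2.20 km
4–8: 2.58 km
8–10: 2.89 km
7–10: 3.04 km
6–8: 3.50 km
7–8: 3.76 km
4–6: 5.11 km
5–9: 5.39 km
6–9: 5.54 km
6–7: 5.59 km
5–8: 5.65 km
6–10: 6.22 km
7–9: 7.19 km
4–5: 7.28 km
5–7: 7.64 km
4–9: 7.80 km
8–9: 7.97 km
5–10: 8.41 km
9–10: 9.63 km
Closest pair: 4–7 at 1.36 km.

4 and 7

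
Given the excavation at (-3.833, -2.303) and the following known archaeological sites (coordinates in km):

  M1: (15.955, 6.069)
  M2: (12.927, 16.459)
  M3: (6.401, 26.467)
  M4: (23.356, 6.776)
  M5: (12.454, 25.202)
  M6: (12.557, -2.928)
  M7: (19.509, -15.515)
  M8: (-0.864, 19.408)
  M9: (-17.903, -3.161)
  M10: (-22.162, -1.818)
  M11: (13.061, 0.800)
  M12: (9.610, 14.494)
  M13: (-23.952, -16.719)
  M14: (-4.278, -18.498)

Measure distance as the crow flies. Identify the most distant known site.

Distances from (-3.833, -2.303):
M1: 21.486 km
M2: 25.158 km
M3: 30.536 km
M4: 28.665 km
M5: 31.965 km
M6: 16.402 km
M7: 26.822 km
M8: 21.913 km
M9: 14.096 km
M10: 18.335 km
M11: 17.177 km
M12: 21.514 km
M13: 24.751 km
M14: 16.201 km
Maximum: M5 at 31.965 km.

M5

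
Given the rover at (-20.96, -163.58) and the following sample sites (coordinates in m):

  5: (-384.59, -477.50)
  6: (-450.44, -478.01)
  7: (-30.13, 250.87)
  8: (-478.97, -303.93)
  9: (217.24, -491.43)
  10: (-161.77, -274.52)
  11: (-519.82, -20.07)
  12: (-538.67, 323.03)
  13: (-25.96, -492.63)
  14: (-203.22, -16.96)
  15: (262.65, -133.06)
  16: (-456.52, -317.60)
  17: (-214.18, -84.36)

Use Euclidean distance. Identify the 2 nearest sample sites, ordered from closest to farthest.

10, 17

Distances from (-20.96, -163.58):
5: √((-363.63)² + (-313.92)²) = √(132226.7769 + 98545.7664) = 480.39 m
6: √((-429.48)² + (-314.43)²) = √(184453.0704 + 98866.2249) = 532.28 m
7: √((-9.17)² + (414.45)²) = √(84.0889 + 171768.8025) = 414.55 m
8: √((-458.01)² + (-140.35)²) = √(209773.1601 + 19698.1225) = 479.03 m
9: √((238.20)² + (-327.85)²) = √(56739.2400 + 107485.6225) = 405.25 m
10: √((-140.81)² + (-110.94)²) = √(19827.4561 + 12307.6836) = 179.26 m
11: √((-498.86)² + (143.51)²) = √(248861.2996 + 20595.1201) = 519.09 m
12: √((-517.71)² + (486.61)²) = √(268023.6441 + 236789.2921) = 710.50 m
13: √((-5.00)² + (-329.05)²) = √(25.0000 + 108273.9025) = 329.09 m
14: √((-182.26)² + (146.62)²) = √(33218.7076 + 21497.4244) = 233.91 m
15: √((283.61)² + (30.52)²) = √(80434.6321 + 931.4704) = 285.25 m
16: √((-435.56)² + (-154.02)²) = √(189712.5136 + 23722.1604) = 461.99 m
17: √((-193.22)² + (79.22)²) = √(37333.9684 + 6275.8084) = 208.83 m
Sorted: 10 (179.26 m) < 17 (208.83 m) < 14 (233.91 m) < 15 (285.25 m) < …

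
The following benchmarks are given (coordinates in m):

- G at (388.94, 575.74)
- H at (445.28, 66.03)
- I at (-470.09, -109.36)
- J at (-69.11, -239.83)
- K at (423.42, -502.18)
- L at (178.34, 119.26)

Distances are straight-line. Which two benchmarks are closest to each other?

H and L

Pairwise distances:
G–H: √((56.34)² + (-509.71)²) = √(3174.1956 + 259804.2841) = 512.81 m
G–I: √((-859.03)² + (-685.10)²) = √(737932.5409 + 469362.0100) = 1098.77 m
G–J: √((-458.05)² + (-815.57)²) = √(209809.8025 + 665154.4249) = 935.40 m
G–K: √((34.48)² + (-1077.92)²) = √(1188.8704 + 1161911.5264) = 1078.47 m
G–L: √((-210.60)² + (-456.48)²) = √(44352.3600 + 208373.9904) = 502.72 m
H–I: √((-915.37)² + (-175.39)²) = √(837902.2369 + 30761.6521) = 932.02 m
H–J: √((-514.39)² + (-305.86)²) = √(264597.0721 + 93550.3396) = 598.45 m
H–K: √((-21.86)² + (-568.21)²) = √(477.8596 + 322862.6041) = 568.63 m
H–L: √((-266.94)² + (53.23)²) = √(71256.9636 + 2833.4329) = 272.20 m
I–J: √((400.98)² + (-130.47)²) = √(160784.9604 + 17022.4209) = 421.67 m
I–K: √((893.51)² + (-392.82)²) = √(798360.1201 + 154307.5524) = 976.05 m
I–L: √((648.43)² + (228.62)²) = √(420461.4649 + 52267.1044) = 687.55 m
J–K: √((492.53)² + (-262.35)²) = √(242585.8009 + 68827.5225) = 558.04 m
J–L: √((247.45)² + (359.09)²) = √(61231.5025 + 128945.6281) = 436.09 m
K–L: √((-245.08)² + (621.44)²) = √(60064.2064 + 386187.6736) = 668.02 m
Closest pair: H–L at 272.20 m.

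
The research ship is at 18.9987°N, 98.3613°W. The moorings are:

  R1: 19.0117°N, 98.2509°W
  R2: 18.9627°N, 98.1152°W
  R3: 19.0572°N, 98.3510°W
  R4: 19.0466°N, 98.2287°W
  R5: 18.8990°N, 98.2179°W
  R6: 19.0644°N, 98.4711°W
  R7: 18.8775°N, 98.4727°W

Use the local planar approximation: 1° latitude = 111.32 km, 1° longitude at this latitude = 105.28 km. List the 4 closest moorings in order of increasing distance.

R3, R1, R6, R4

Distances from 18.9987°N, 98.3613°W:
R1: √((0.0130·111.32)² + (0.1104·105.28)²) = √(2.094272 + 135.092083) = 11.7127 km
R2: √((-0.0360·111.32)² + (0.2461·105.28)²) = √(16.060217 + 671.297423) = 26.2175 km
R3: √((0.0585·111.32)² + (0.0103·105.28)²) = √(42.409009 + 1.175889) = 6.6019 km
R4: √((0.0479·111.32)² + (0.1326·105.28)²) = √(28.432655 + 194.885174) = 14.9438 km
R5: √((-0.0997·111.32)² + (0.1434·105.28)²) = √(123.179011 + 227.923999) = 18.7377 km
R6: √((0.0657·111.32)² + (-0.1098·105.28)²) = √(53.490559 + 133.627681) = 13.6791 km
R7: √((-0.1212·111.32)² + (-0.1114·105.28)²) = √(182.033632 + 137.550488) = 17.8769 km
Sorted: R3 (6.6019 km) < R1 (11.7127 km) < R6 (13.6791 km) < R4 (14.9438 km) < R7 (17.8769 km) < R5 (18.7377 km) < …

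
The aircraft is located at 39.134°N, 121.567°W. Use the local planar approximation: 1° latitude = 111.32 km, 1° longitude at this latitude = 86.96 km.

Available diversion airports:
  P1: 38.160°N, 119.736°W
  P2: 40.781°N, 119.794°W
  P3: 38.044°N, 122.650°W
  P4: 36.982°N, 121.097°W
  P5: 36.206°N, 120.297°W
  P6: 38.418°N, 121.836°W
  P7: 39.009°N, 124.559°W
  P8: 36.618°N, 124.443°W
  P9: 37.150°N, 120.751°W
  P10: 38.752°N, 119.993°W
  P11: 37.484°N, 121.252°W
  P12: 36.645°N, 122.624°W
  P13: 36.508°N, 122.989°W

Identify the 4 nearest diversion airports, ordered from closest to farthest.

Distances from 39.134°N, 121.567°W:
P1: 192.635 km
P2: 239.555 km
P3: 153.599 km
P4: 243.022 km
P5: 344.147 km
P6: 83.067 km
P7: 260.556 km
P8: 375.492 km
P9: 231.978 km
P10: 143.329 km
P11: 185.709 km
P12: 291.924 km
P13: 317.405 km
Sorted: P6 (83.067 km) < P10 (143.329 km) < P3 (153.599 km) < P11 (185.709 km) < P1 (192.635 km) < P9 (231.978 km) < …

P6, P10, P3, P11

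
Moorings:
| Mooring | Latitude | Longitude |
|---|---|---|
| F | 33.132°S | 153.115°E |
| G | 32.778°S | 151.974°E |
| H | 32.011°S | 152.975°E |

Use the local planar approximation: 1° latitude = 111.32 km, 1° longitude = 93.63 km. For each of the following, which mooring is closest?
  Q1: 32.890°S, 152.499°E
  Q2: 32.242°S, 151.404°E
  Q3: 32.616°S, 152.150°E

Q1 at 32.890°S, 152.499°E:
  F: √((-0.242·111.32)² + (0.616·93.63)²) = √(725.73343 + 3326.53020) = 63.657 km
  G: √((0.112·111.32)² + (-0.525·93.63)²) = √(155.44703 + 2416.28776) = 50.712 km
  H: √((0.879·111.32)² + (0.476·93.63)²) = √(9574.67730 + 1986.29593) = 107.522 km
  → nearest: G (50.712 km)
Q2 at 32.242°S, 151.404°E:
  F: √((-0.890·111.32)² + (1.711·93.63)²) = √(9815.81600 + 25664.33797) = 188.362 km
  G: √((-0.536·111.32)² + (0.570·93.63)²) = √(3560.21294 + 2848.26083) = 80.053 km
  H: √((0.231·111.32)² + (1.571·93.63)²) = √(661.25711 + 21636.27122) = 149.324 km
  → nearest: G (80.053 km)
Q3 at 32.616°S, 152.150°E:
  F: √((-0.516·111.32)² + (0.965·93.63)²) = √(3299.48227 + 8163.65557) = 107.066 km
  G: √((-0.162·111.32)² + (-0.176·93.63)²) = √(325.21939 + 271.55349) = 24.429 km
  H: √((0.605·111.32)² + (0.825·93.63)²) = √(4535.83392 + 5966.75140) = 102.482 km
  → nearest: G (24.429 km)

Q1→G; Q2→G; Q3→G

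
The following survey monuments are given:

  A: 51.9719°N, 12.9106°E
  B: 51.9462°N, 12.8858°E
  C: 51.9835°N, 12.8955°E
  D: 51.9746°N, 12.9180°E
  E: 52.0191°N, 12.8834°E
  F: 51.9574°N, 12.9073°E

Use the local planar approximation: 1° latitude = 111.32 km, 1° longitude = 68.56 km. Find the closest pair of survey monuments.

Pairwise distances:
A–B: 3.3280 km
A–C: 1.6551 km
A–D: 0.5897 km
A–E: 5.5754 km
A–F: 1.6299 km
B–C: 4.2052 km
B–D: 3.8560 km
B–E: 8.1169 km
B–F: 1.9306 km
C–D: 1.8334 km
C–E: 4.0489 km
C–F: 3.0160 km
D–E: 5.4924 km
D–F: 2.0504 km
E–F: 7.0612 km
Closest pair: A–D at 0.5897 km.

A and D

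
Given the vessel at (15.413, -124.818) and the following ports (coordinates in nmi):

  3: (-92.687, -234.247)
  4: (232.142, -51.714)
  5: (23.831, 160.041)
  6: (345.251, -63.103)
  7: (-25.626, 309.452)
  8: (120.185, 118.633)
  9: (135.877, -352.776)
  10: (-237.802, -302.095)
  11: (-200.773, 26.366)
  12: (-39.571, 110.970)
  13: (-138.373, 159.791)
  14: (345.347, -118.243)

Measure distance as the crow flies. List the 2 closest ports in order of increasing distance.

3, 4

Distances from (15.413, -124.818):
3: √((-108.100)² + (-109.429)²) = √(11685.61000 + 11974.70604) = 153.819 nmi
4: √((216.729)² + (73.104)²) = √(46971.45944 + 5344.19482) = 228.726 nmi
5: √((8.418)² + (284.859)²) = √(70.86272 + 81144.64988) = 284.983 nmi
6: √((329.838)² + (61.715)²) = √(108793.10624 + 3808.74122) = 335.562 nmi
7: √((-41.039)² + (434.270)²) = √(1684.19952 + 188590.43290) = 436.205 nmi
8: √((104.772)² + (243.451)²) = √(10977.17198 + 59268.38940) = 265.039 nmi
9: √((120.464)² + (-227.958)²) = √(14511.57530 + 51964.84976) = 257.830 nmi
10: √((-253.215)² + (-177.277)²) = √(64117.83622 + 31427.13473) = 309.103 nmi
11: √((-216.186)² + (151.184)²) = √(46736.38660 + 22856.60186) = 263.805 nmi
12: √((-54.984)² + (235.788)²) = √(3023.24026 + 55595.98094) = 242.114 nmi
13: √((-153.786)² + (284.609)²) = √(23650.13380 + 81002.28288) = 323.500 nmi
14: √((329.934)² + (6.575)²) = √(108856.44436 + 43.23063) = 330.000 nmi
Sorted: 3 (153.819 nmi) < 4 (228.726 nmi) < 12 (242.114 nmi) < 9 (257.830 nmi) < …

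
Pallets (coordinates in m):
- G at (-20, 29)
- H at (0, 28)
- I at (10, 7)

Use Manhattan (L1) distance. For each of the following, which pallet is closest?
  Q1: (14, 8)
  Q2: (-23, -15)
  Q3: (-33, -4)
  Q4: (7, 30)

Q1 at (14, 8):
  G: 55 m
  H: 34 m
  I: 5 m
  → nearest: I (5 m)
Q2 at (-23, -15):
  G: 47 m
  H: 66 m
  I: 55 m
  → nearest: G (47 m)
Q3 at (-33, -4):
  G: 46 m
  H: 65 m
  I: 54 m
  → nearest: G (46 m)
Q4 at (7, 30):
  G: 28 m
  H: 9 m
  I: 26 m
  → nearest: H (9 m)

Q1→I; Q2→G; Q3→G; Q4→H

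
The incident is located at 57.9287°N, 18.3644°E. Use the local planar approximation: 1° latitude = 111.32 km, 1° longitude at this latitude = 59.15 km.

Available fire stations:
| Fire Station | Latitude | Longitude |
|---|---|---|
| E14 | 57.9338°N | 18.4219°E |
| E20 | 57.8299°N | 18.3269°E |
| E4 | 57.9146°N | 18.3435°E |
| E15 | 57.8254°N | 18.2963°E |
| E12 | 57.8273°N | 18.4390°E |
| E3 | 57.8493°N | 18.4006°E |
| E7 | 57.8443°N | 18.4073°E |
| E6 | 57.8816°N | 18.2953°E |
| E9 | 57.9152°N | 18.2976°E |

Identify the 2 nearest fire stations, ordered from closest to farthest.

E4, E14

Distances from 57.9287°N, 18.3644°E:
E14: √((0.0051·111.32)² + (0.0575·59.15)²) = √(0.322320 + 11.567651) = 3.4482 km
E20: √((-0.0988·111.32)² + (-0.0375·59.15)²) = √(120.965155 + 4.920079) = 11.2199 km
E4: √((-0.0141·111.32)² + (-0.0209·59.15)²) = √(2.463682 + 1.528277) = 1.9980 km
E15: √((-0.1033·111.32)² + (-0.0681·59.15)²) = √(132.235188 + 16.225710) = 12.1845 km
E12: √((-0.1014·111.32)² + (0.0746·59.15)²) = √(127.415512 + 19.470951) = 12.1197 km
E3: √((-0.0794·111.32)² + (0.0362·59.15)²) = √(78.124527 + 4.584866) = 9.0945 km
E7: √((-0.0844·111.32)² + (0.0429·59.15)²) = √(88.273691 + 6.439084) = 9.7320 km
E6: √((-0.0471·111.32)² + (-0.0691·59.15)²) = √(27.490853 + 16.705735) = 6.6481 km
E9: √((-0.0135·111.32)² + (-0.0668·59.15)²) = √(2.258468 + 15.612139) = 4.2274 km
Sorted: E4 (1.9980 km) < E14 (3.4482 km) < E9 (4.2274 km) < E6 (6.6481 km) < …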